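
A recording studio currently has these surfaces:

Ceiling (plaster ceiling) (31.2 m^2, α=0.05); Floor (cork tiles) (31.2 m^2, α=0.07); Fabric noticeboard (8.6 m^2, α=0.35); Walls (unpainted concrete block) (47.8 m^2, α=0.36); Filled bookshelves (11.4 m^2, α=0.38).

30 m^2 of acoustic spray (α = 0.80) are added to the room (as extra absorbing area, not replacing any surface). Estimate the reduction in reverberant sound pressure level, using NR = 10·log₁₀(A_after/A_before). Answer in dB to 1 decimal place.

2.7 dB

Summing Sᵢαᵢ: 1.560 + 2.184 + 3.010 + 17.208 + 4.332 → A_before = 28.294 sabins.
Treatment contributes 30·0.80 = 24.000 sabins.
New total A_after = 52.294 sabins.
Reduction = 10 log₁₀(A_after/A_before) = 10 log₁₀(1.8482) = 2.7 dB.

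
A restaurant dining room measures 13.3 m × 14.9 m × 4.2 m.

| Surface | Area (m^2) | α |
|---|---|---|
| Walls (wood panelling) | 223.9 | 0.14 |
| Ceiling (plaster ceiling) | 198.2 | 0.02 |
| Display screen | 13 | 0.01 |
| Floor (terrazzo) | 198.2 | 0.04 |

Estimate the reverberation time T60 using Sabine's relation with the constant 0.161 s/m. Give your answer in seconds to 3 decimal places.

Total absorption A = 223.9·0.14 + 198.2·0.02 + 13·0.01 + 198.2·0.04
  = 31.346 + 3.964 + 0.130 + 7.928 = 43.368 m^2 sabins.
Volume V = 13.3 × 14.9 × 4.2 = 832.314 m³.
T = 0.161 V/A = 0.161·832.314/43.368 = 3.090 s.

3.090 s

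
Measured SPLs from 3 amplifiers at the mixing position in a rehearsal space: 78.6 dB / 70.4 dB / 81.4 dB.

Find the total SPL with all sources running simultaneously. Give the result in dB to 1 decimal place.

Σ 10^(Lᵢ/10) = 2.214e+08.
Combined level = 10 log₁₀(2.214e+08) = 83.5 dB.

83.5 dB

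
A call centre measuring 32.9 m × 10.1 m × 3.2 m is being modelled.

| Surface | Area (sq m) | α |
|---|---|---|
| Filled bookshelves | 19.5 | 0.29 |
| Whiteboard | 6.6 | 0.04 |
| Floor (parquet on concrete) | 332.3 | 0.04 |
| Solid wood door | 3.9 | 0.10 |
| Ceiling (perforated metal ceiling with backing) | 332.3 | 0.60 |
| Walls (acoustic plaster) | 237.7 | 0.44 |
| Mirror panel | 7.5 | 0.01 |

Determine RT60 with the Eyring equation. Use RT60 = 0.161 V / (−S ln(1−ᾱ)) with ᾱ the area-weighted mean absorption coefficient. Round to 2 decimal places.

0.43 seconds

S = Σ Sᵢ = 939.8 sq m.
Absorption A = 19.5·0.29 + 6.6·0.04 + 332.3·0.04 + 3.9·0.10 + 332.3·0.60 + 237.7·0.44 + 7.5·0.01 = 323.644 sabins.
ᾱ = 323.644 / 939.8 = 0.3444.
Eyring denominator: −S ln(1−ᾱ) = 396.788.
V = 32.9 × 10.1 × 3.2 = 1063.328 m³.
T = 0.161·V/[−S·ln(1−ᾱ)] = 0.161·1063.328/396.788 = 0.43 s.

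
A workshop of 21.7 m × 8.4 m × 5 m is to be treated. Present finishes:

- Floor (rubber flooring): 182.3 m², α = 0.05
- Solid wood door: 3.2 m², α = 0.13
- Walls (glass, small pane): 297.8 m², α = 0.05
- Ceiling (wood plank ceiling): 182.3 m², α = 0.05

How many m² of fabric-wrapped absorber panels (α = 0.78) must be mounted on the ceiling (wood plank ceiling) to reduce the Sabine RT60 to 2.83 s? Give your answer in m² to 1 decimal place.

25.1

A₁ = Σ Sᵢαᵢ = 182.3×0.05 + 3.2×0.13 + 297.8×0.05 + 182.3×0.05 = 33.536 sabins.
Required A₂ = 0.161·911.4/2.83 = 51.850 sabins.
ΔA needed = 51.850 − 33.536 = 18.314 sabins.
Each m² of panel replacing the ceiling (wood plank ceiling) adds (0.78 − 0.05) = 0.73 sabins.
Area = ΔA/Δα = 18.314/0.73 = 25.1 m².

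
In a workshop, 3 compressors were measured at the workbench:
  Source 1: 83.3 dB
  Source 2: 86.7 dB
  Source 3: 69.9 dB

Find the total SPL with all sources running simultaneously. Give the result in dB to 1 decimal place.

88.4 dB

Sum in the linear (power) domain: Σ 10^(Lᵢ/10) = 10^(83.3/10) + 10^(86.7/10) + 10^(69.9/10) = 6.913e+08.
Back to dB: 10·log₁₀ Σ = 88.4 dB.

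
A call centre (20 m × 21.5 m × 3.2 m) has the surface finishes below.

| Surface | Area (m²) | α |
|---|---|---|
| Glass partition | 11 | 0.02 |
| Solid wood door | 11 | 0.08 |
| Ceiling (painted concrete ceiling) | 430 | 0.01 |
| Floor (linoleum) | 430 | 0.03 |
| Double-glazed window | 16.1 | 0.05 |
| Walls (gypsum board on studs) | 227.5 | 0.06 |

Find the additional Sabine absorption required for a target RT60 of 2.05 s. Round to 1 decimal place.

75.3 sabins

Summing Sᵢαᵢ: 0.220 + 0.880 + 4.300 + 12.900 + 0.805 + 13.650 → A₁ = 32.755 sabins.
V = 1376 m³. Required absorption A₂ = 0.161 × 1376 / 2.05 = 108.066 sabins.
Shortfall: 108.066 − 32.755 = 75.3 sabins.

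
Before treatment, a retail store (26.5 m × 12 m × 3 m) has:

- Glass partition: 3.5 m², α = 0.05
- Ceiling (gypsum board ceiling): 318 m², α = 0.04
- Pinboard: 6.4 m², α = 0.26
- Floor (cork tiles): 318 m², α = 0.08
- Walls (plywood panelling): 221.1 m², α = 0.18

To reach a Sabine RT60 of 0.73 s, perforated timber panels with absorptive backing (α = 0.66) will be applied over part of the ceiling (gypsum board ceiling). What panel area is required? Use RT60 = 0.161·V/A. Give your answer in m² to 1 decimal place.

Total absorption A₁ = 3.5·0.05 + 318·0.04 + 6.4·0.26 + 318·0.08 + 221.1·0.18
  = 0.175 + 12.720 + 1.664 + 25.440 + 39.798 = 79.797 m² sabins.
V = 954 m³. Target absorption A₂ = 0.161 × 954 / 0.73 = 210.403 sabins.
ΔA needed = 210.403 − 79.797 = 130.606 sabins.
Net gain per m²: Δα = 0.66 − 0.04 = 0.62.
Panel area = 130.606 / 0.62 = 210.7 m².

210.7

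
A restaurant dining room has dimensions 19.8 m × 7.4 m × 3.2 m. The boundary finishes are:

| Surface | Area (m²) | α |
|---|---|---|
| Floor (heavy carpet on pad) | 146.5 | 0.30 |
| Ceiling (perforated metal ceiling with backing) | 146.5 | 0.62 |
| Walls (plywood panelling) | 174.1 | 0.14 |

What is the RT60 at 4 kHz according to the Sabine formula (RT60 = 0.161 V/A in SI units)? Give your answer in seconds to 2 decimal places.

0.47 seconds

Equivalent absorption area: A = 146.5·0.30 + 146.5·0.62 + 174.1·0.14 = 159.154 m².
Volume V = 19.8 × 7.4 × 3.2 = 468.864 m³.
T = 0.161 V/A = 0.161·468.864/159.154 = 0.47 s.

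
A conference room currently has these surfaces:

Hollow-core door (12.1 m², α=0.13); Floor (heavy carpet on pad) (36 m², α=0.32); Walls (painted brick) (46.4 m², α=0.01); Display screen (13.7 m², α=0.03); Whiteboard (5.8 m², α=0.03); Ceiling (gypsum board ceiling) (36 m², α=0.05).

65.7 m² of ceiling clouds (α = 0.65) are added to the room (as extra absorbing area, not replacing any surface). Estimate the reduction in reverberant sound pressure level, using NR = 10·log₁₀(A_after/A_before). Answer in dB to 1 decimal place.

A_before = Σ Sᵢαᵢ = 12.1*0.13 + 36*0.32 + 46.4*0.01 + 13.7*0.03 + 5.8*0.03 + 36*0.05 = 15.942 sabins.
Treatment contributes 65.7·0.65 = 42.705 sabins.
New total A_after = 58.647 sabins.
Reduction = 10 log₁₀(A_after/A_before) = 10 log₁₀(3.6788) = 5.7 dB.

5.7 dB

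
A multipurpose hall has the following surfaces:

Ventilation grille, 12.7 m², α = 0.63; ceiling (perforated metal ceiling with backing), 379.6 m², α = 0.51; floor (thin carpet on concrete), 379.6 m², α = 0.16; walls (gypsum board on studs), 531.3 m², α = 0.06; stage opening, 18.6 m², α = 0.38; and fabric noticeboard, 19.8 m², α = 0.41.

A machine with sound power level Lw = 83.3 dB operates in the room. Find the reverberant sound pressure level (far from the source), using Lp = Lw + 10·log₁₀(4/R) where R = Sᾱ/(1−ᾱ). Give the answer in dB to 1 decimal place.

A = 309.397 sabins; S = 1341.6 m².
ᾱ = 0.2306, so room constant R = A/(1−ᾱ) = 402.128 m².
Lp = 83.3 + 10·log₁₀(4/402.128) = 83.3 + (-20.02) = 63.3 dB.

63.3 dB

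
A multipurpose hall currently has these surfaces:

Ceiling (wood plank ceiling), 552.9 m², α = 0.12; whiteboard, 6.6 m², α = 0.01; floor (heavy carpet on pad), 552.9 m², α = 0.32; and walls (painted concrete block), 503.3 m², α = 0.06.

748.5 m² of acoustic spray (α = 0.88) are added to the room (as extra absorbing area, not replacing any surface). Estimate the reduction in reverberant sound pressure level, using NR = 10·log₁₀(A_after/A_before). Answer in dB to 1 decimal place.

A_before = Σ Sᵢαᵢ = 552.9×0.12 + 6.6×0.01 + 552.9×0.32 + 503.3×0.06 = 273.540 sabins.
Added absorption = 748.5 × 0.88 = 658.680 sabins.
New total A_after = 932.220 sabins.
Reduction = 10 log₁₀(A_after/A_before) = 10 log₁₀(3.4080) = 5.3 dB.

5.3 dB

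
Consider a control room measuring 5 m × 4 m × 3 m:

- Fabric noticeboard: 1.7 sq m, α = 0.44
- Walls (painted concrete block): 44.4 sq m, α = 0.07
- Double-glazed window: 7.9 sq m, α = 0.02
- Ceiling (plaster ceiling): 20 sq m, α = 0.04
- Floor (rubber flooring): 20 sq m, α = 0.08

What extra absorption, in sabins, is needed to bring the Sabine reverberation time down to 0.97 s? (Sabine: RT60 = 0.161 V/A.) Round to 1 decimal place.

Equivalent absorption area: A₁ = 1.7·0.44 + 44.4·0.07 + 7.9·0.02 + 20·0.04 + 20·0.08 = 6.414 sq m.
For T = 0.97 s, need A₂ = 0.161·V/T = 0.161·60/0.97 = 9.959 sabins.
Shortfall: 9.959 − 6.414 = 3.5 sabins.

3.5 sabins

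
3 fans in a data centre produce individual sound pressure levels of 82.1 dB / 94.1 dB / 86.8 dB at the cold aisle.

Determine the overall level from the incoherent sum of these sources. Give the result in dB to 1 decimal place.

95.1 dB

Σ 10^(Lᵢ/10) = 3.211e+09.
Back to dB: 10·log₁₀ Σ = 95.1 dB.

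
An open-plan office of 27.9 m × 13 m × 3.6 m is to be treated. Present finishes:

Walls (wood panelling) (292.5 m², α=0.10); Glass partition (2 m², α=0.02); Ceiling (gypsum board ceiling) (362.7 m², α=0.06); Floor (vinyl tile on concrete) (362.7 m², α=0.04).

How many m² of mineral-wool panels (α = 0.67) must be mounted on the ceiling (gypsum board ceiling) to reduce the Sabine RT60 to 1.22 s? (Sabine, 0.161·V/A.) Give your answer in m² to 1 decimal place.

Summing Sᵢαᵢ: 29.250 + 0.040 + 21.762 + 14.508 → A₁ = 65.560 sabins.
V = 1305.72 m³. Target absorption A₂ = 0.161 × 1305.72 / 1.22 = 172.312 sabins.
ΔA needed = 172.312 − 65.560 = 106.752 sabins.
Net gain per m²: Δα = 0.67 − 0.06 = 0.61.
Panel area = 106.752 / 0.61 = 175.0 m².

175.0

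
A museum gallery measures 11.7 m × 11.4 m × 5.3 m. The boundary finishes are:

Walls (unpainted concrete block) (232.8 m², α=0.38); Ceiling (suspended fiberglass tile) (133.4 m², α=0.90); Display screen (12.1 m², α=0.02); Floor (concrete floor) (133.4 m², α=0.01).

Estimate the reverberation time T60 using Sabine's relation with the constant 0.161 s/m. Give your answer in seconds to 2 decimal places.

0.54 seconds

Summing Sᵢαᵢ: 88.464 + 120.060 + 0.242 + 1.334 → A = 210.100 sabins.
Volume V = 11.7 × 11.4 × 5.3 = 706.914 m³.
Sabine: RT60 = 0.161 × 706.914 / 210.100 = 0.54 s.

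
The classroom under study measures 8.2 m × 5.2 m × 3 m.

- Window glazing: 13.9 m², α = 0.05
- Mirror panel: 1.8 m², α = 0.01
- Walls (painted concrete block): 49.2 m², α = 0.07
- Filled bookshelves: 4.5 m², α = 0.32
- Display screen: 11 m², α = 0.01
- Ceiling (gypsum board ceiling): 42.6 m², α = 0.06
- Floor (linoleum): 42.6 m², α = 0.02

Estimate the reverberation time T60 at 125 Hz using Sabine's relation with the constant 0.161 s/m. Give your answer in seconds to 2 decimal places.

A = Σ Sᵢαᵢ = 13.9×0.05 + 1.8×0.01 + 49.2×0.07 + 4.5×0.32 + 11×0.01 + 42.6×0.06 + 42.6×0.02 = 9.115 sabins.
Volume V = 8.2 × 5.2 × 3 = 127.92 m³.
T = 0.161 V/A = 0.161·127.92/9.115 = 2.26 s.

2.26 sec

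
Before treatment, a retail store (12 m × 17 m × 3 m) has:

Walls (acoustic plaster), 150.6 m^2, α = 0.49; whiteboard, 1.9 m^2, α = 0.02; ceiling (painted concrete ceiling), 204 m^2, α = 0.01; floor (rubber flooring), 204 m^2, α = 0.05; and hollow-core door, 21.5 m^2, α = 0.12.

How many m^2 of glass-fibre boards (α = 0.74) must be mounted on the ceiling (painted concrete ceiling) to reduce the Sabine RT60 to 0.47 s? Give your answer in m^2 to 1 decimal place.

Summing Sᵢαᵢ: 73.794 + 0.038 + 2.040 + 10.200 + 2.580 → A₁ = 88.652 sabins.
Required A₂ = 0.161·612/0.47 = 209.643 sabins.
Absorption to add: 209.643 − 88.652 = 120.991 sabins.
Net gain per m^2: Δα = 0.74 − 0.01 = 0.73.
Area = ΔA/Δα = 120.991/0.73 = 165.7 m^2.

165.7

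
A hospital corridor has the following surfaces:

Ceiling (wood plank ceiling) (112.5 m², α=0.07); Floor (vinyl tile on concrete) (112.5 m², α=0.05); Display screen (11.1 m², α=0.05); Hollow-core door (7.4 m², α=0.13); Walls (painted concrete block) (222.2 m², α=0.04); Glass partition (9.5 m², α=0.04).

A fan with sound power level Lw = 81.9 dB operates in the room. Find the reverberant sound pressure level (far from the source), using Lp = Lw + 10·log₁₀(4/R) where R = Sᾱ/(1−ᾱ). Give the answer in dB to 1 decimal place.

A = 24.285 sabins; S = 475.2 m².
ᾱ = 0.0511, so room constant R = A/(1−ᾱ) = 25.593 m².
Lp = Lw + 10 log₁₀(4/R) = 81.9 -8.06 = 73.8 dB.

73.8 dB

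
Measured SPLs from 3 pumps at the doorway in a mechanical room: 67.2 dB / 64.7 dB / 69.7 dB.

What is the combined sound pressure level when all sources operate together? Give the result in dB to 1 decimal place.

72.4 dB

Converting to relative power and adding: 10^(67.2/10) + 10^(64.7/10) + 10^(69.7/10) = 1.753e+07.
L_total = 10·log₁₀(1.753e+07) = 72.4 dB.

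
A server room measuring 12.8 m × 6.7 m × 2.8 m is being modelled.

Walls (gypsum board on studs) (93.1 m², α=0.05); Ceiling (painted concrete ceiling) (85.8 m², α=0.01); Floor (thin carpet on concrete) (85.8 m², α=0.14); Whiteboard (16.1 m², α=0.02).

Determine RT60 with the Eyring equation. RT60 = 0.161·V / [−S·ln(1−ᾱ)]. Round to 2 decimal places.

Total surface area S = 93.1 + 85.8 + 85.8 + 16.1 = 280.8 m².
Σ(Sᵢαᵢ) = 93.1×0.05 + 85.8×0.01 + 85.8×0.14 + 16.1×0.02 = 17.847.
Mean coefficient ᾱ = A/S = 0.0636.
Eyring denominator: −S ln(1−ᾱ) = 18.452.
V = 12.8 × 6.7 × 2.8 = 240.128 m³.
T = 0.161·V/[−S·ln(1−ᾱ)] = 0.161·240.128/18.452 = 2.10 s.

2.10 s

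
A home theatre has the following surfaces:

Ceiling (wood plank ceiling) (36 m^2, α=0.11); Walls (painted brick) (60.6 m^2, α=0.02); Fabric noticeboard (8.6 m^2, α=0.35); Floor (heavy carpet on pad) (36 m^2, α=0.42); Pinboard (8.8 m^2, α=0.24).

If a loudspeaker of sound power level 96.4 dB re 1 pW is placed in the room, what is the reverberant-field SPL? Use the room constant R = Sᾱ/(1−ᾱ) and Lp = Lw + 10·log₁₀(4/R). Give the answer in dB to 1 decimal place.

Σ(Sᵢαᵢ) = 36×0.11 + 60.6×0.02 + 8.6×0.35 + 36×0.42 + 8.8×0.24 = 25.414; total area S = 150.0 m^2.
ᾱ = 25.414/150.0 = 0.1694; R = Sᾱ/(1−ᾱ) = 25.414/(1−0.1694) = 30.597 m^2.
Lp = Lw + 10 log₁₀(4/R) = 96.4 -8.84 = 87.6 dB.

87.6 dB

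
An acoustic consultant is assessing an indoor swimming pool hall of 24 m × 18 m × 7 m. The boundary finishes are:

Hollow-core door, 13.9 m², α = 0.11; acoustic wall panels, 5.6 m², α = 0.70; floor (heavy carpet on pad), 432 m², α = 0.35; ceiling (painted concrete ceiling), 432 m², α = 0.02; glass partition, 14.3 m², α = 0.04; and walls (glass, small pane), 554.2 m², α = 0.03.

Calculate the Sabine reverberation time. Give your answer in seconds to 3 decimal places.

2.668 s

Equivalent absorption area: A = 13.9×0.11 + 5.6×0.70 + 432×0.35 + 432×0.02 + 14.3×0.04 + 554.2×0.03 = 182.487 m².
Room volume: 3024 m³.
T = 0.161 V/A = 0.161·3024/182.487 = 2.668 s.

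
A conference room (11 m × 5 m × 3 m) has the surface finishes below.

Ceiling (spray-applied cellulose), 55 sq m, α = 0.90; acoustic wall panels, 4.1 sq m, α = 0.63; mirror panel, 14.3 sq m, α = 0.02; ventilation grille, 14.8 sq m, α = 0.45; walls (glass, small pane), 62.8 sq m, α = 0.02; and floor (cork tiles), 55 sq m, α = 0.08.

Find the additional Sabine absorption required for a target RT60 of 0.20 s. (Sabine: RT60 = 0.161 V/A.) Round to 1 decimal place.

68.1 sabins

Total absorption A₁ = 55×0.90 + 4.1×0.63 + 14.3×0.02 + 14.8×0.45 + 62.8×0.02 + 55×0.08
  = 49.500 + 2.583 + 0.286 + 6.660 + 1.256 + 4.400 = 64.685 sq m sabins.
For T = 0.20 s, need A₂ = 0.161·V/T = 0.161·165/0.20 = 132.825 sabins.
Shortfall: 132.825 − 64.685 = 68.1 sabins.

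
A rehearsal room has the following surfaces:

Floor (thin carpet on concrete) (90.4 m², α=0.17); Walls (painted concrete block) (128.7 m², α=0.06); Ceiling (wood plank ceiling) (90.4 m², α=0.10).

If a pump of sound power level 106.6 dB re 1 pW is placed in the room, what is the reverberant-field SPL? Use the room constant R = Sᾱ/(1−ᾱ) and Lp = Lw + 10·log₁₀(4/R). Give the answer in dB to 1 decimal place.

Σ(Sᵢαᵢ) = 90.4×0.17 + 128.7×0.06 + 90.4×0.10 = 32.130; total area S = 309.5 m².
ᾱ = 32.130/309.5 = 0.1038; R = Sᾱ/(1−ᾱ) = 32.130/(1−0.1038) = 35.851 m².
Lp = Lw + 10 log₁₀(4/R) = 106.6 -9.52 = 97.1 dB.

97.1 dB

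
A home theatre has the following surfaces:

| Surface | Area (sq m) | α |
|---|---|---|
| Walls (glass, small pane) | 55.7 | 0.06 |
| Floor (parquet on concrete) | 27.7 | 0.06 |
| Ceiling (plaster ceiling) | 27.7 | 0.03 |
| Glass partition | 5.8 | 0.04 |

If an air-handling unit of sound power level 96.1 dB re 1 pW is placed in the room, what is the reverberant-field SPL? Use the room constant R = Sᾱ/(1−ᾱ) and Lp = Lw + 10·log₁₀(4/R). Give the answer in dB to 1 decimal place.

A = 6.067 sabins; S = 116.9 sq m.
ᾱ = 6.067/116.9 = 0.0519; R = Sᾱ/(1−ᾱ) = 6.067/(1−0.0519) = 6.399 sq m.
Lp = Lw + 10 log₁₀(4/R) = 96.1 -2.04 = 94.1 dB.

94.1 dB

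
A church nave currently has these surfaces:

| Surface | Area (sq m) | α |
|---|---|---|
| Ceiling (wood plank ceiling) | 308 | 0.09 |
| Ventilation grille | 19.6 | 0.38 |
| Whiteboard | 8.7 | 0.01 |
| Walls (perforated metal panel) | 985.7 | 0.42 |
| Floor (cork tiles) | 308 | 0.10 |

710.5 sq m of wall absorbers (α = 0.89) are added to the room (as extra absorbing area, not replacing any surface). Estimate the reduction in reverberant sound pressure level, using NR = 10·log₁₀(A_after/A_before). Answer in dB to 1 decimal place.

A_before = Σ Sᵢαᵢ = 308×0.09 + 19.6×0.38 + 8.7×0.01 + 985.7×0.42 + 308×0.10 = 480.049 sabins.
Added absorption = 710.5 × 0.89 = 632.345 sabins.
A_after = 480.049 + 632.345 = 1112.394 sabins.
NR = 10·log₁₀(1112.394/480.049) = 3.6 dB.

3.6 dB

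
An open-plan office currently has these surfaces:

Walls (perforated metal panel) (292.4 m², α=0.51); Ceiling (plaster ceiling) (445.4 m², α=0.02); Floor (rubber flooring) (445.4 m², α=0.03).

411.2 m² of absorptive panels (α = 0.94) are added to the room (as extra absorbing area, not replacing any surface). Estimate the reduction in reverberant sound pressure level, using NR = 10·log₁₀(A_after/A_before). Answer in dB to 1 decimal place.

5.1 dB

A_before = Σ Sᵢαᵢ = 292.4×0.51 + 445.4×0.02 + 445.4×0.03 = 171.394 sabins.
Treatment contributes 411.2·0.94 = 386.528 sabins.
A_after = 171.394 + 386.528 = 557.922 sabins.
Reduction = 10 log₁₀(A_after/A_before) = 10 log₁₀(3.2552) = 5.1 dB.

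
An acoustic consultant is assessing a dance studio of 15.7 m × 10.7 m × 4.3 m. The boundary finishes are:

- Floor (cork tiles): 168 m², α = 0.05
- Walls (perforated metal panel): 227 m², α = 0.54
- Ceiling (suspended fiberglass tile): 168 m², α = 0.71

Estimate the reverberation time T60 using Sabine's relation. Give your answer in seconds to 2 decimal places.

A = Σ Sᵢαᵢ = 168*0.05 + 227*0.54 + 168*0.71 = 250.260 sabins.
V = 15.7·10.7·4.3 = 722.357 m³.
T = 0.161 V/A = 0.161·722.357/250.260 = 0.46 s.

0.46 sec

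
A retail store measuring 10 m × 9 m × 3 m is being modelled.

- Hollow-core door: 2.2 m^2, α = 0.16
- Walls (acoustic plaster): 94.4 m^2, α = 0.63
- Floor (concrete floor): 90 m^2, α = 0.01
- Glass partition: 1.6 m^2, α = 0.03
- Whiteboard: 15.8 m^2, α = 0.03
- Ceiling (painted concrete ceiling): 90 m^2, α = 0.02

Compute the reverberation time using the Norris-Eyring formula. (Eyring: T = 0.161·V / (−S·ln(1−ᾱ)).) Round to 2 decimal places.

Total surface area S = 2.2 + 94.4 + 90 + 1.6 + 15.8 + 90 = 294.0 m^2.
Absorption A = 2.2·0.16 + 94.4·0.63 + 90·0.01 + 1.6·0.03 + 15.8·0.03 + 90·0.02 = 63.046 sabins.
ᾱ = 63.046 / 294.0 = 0.2144.
Eyring denominator: −S ln(1−ᾱ) = 70.944.
V = 10 × 9 × 3 = 270 m³.
T = 0.161·V/[−S·ln(1−ᾱ)] = 0.161·270/70.944 = 0.61 s.

0.61 seconds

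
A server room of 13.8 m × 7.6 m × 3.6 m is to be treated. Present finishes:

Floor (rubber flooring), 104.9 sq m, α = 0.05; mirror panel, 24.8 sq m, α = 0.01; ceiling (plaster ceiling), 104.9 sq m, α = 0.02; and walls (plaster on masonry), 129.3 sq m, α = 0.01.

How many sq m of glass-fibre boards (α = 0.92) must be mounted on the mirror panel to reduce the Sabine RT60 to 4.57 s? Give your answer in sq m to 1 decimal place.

4.9

Summing Sᵢαᵢ: 5.245 + 0.248 + 2.098 + 1.293 → A₁ = 8.884 sabins.
Required A₂ = 0.161·377.568/4.57 = 13.302 sabins.
ΔA needed = 13.302 − 8.884 = 4.418 sabins.
Each sq m of panel replacing the mirror panel adds (0.92 − 0.01) = 0.91 sabins.
Panel area = 4.418 / 0.91 = 4.9 sq m.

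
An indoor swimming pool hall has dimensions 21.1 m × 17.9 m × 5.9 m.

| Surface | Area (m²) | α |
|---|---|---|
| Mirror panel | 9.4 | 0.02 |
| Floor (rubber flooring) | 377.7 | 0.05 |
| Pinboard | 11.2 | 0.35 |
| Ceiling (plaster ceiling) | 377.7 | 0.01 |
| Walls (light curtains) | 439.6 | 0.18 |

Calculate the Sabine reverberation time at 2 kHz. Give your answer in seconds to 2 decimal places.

Total absorption A = 9.4*0.02 + 377.7*0.05 + 11.2*0.35 + 377.7*0.01 + 439.6*0.18
  = 0.188 + 18.885 + 3.920 + 3.777 + 79.128 = 105.898 m² sabins.
Volume V = 21.1 × 17.9 × 5.9 = 2228.371 m³.
Sabine: RT60 = 0.161 × 2228.371 / 105.898 = 3.39 s.

3.39 seconds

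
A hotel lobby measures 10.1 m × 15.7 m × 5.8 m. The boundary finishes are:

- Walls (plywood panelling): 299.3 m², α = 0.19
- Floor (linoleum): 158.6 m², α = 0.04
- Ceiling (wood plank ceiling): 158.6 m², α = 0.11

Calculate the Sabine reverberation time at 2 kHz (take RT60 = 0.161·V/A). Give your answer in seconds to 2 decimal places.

Total absorption A = 299.3×0.19 + 158.6×0.04 + 158.6×0.11
  = 56.867 + 6.344 + 17.446 = 80.657 m² sabins.
Room volume: 919.706 m³.
Sabine: RT60 = 0.161 × 919.706 / 80.657 = 1.84 s.

1.84 seconds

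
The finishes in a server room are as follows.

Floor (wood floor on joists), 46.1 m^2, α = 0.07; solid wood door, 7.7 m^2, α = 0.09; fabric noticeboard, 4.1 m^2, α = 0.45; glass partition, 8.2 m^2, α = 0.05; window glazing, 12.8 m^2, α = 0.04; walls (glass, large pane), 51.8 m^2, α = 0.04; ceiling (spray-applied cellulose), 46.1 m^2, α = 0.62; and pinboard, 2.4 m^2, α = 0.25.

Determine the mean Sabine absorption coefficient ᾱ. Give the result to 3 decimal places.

0.212

S = Σ Sᵢ = 46.1 + 7.7 + 4.1 + 8.2 + 12.8 + 51.8 + 46.1 + 2.4 = 179.2 m^2.
A = 46.1×0.07 + 7.7×0.09 + 4.1×0.45 + 8.2×0.05 + 12.8×0.04 + 51.8×0.04 + 46.1×0.62 + 2.4×0.25 = 37.941 sabins.
ᾱ = 37.941 / 179.2 = 0.212.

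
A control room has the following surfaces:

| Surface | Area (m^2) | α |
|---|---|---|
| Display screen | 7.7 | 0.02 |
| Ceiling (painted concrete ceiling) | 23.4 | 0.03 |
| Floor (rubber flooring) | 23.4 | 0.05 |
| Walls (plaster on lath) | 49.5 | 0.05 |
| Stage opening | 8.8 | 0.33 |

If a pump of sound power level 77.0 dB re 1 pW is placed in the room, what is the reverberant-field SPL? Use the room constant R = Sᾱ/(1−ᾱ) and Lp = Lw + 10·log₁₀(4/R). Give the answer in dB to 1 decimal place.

74.0 dB

Σ(Sᵢαᵢ) = 7.7×0.02 + 23.4×0.03 + 23.4×0.05 + 49.5×0.05 + 8.8×0.33 = 7.405; total area S = 112.8 m^2.
ᾱ = 0.0656, so room constant R = A/(1−ᾱ) = 7.925 m^2.
Lp = Lw + 10 log₁₀(4/R) = 77.0 -2.97 = 74.0 dB.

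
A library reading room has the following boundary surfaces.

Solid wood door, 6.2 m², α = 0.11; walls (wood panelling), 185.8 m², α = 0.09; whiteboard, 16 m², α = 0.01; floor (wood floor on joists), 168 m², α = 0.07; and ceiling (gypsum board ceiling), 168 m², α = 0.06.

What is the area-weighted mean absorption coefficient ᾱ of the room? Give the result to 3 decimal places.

S = Σ Sᵢ = 6.2 + 185.8 + 16 + 168 + 168 = 544.0 m².
A = 6.2×0.11 + 185.8×0.09 + 16×0.01 + 168×0.07 + 168×0.06 = 39.404 sabins.
ᾱ = A/S = 0.072.

0.072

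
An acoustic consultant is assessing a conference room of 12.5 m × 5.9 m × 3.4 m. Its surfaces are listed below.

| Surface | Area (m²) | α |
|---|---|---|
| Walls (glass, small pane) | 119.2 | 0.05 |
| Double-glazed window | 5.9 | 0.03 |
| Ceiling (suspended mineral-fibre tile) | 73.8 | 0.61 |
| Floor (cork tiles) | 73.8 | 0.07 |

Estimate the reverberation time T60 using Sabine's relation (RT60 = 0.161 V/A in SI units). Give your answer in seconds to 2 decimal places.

Summing Sᵢαᵢ: 5.960 + 0.177 + 45.018 + 5.166 → A = 56.321 sabins.
Room volume: 250.75 m³.
T = 0.161 V/A = 0.161·250.75/56.321 = 0.72 s.

0.72 seconds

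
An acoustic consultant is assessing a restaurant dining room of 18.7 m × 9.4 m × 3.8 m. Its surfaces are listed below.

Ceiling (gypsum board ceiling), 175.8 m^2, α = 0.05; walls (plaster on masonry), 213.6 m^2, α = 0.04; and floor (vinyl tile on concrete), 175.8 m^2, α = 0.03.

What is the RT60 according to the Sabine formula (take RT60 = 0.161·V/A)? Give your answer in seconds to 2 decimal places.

Equivalent absorption area: A = 175.8×0.05 + 213.6×0.04 + 175.8×0.03 = 22.608 m^2.
V = 18.7·9.4·3.8 = 667.964 m³.
T = 0.161 V/A = 0.161·667.964/22.608 = 4.76 s.

4.76 seconds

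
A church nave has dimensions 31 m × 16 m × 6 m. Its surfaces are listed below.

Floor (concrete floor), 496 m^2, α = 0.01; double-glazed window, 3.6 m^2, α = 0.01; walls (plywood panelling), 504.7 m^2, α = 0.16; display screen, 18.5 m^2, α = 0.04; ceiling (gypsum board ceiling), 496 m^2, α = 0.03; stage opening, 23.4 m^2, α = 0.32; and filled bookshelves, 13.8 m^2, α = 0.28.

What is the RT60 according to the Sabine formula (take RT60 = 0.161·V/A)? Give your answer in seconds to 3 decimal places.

4.251 s

Summing Sᵢαᵢ: 4.960 + 0.036 + 80.752 + 0.740 + 14.880 + 7.488 + 3.864 → A = 112.720 sabins.
Volume V = 31 × 16 × 6 = 2976 m³.
RT60 = 0.161 · V / A = 0.161 × 2976 / 112.720 = 4.251 s.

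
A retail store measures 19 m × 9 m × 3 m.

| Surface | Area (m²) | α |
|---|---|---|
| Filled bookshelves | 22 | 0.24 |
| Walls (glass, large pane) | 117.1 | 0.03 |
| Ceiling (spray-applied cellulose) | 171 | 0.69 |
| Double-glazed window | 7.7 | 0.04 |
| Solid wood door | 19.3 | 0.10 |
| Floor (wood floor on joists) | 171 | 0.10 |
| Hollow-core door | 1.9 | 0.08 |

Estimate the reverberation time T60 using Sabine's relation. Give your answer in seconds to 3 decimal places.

Summing Sᵢαᵢ: 5.280 + 3.513 + 117.990 + 0.308 + 1.930 + 17.100 + 0.152 → A = 146.273 sabins.
Room volume: 513 m³.
RT60 = 0.161 · V / A = 0.161 × 513 / 146.273 = 0.565 s.

0.565 sec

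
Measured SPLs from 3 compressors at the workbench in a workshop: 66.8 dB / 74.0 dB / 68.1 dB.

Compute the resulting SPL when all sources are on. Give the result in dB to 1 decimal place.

Sum in the linear (power) domain: Σ 10^(Lᵢ/10) = 10^(66.8/10) + 10^(74.0/10) + 10^(68.1/10) = 3.636e+07.
L_total = 10·log₁₀(3.636e+07) = 75.6 dB.

75.6 dB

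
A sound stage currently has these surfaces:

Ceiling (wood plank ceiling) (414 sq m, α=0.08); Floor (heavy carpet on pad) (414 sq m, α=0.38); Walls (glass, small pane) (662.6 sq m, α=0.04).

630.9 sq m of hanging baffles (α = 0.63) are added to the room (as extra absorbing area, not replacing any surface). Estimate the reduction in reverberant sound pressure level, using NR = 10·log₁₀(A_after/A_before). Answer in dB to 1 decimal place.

4.5 dB

Equivalent absorption area: A_before = 414×0.08 + 414×0.38 + 662.6×0.04 = 216.944 sq m.
Treatment contributes 630.9·0.63 = 397.467 sabins.
New total A_after = 614.411 sabins.
NR = 10·log₁₀(614.411/216.944) = 4.5 dB.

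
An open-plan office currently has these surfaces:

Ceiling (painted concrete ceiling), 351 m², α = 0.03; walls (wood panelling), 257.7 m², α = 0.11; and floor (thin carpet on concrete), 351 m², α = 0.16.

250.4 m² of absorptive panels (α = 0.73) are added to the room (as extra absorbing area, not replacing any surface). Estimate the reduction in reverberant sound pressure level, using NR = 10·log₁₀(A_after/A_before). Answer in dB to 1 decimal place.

Summing Sᵢαᵢ: 10.530 + 28.347 + 56.160 → A_before = 95.037 sabins.
Added absorption = 250.4 × 0.73 = 182.792 sabins.
A_after = 95.037 + 182.792 = 277.829 sabins.
NR = 10·log₁₀(277.829/95.037) = 4.7 dB.

4.7 dB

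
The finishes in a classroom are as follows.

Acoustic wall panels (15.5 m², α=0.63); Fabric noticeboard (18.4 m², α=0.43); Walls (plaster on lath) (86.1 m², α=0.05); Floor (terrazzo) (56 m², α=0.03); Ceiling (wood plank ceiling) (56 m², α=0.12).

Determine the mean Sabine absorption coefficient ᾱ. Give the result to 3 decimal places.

S = Σ Sᵢ = 15.5 + 18.4 + 86.1 + 56 + 56 = 232.0 m².
Σ(Sᵢαᵢ) = 15.5*0.63 + 18.4*0.43 + 86.1*0.05 + 56*0.03 + 56*0.12 = 30.382.
ᾱ = 30.382 / 232.0 = 0.131.

0.131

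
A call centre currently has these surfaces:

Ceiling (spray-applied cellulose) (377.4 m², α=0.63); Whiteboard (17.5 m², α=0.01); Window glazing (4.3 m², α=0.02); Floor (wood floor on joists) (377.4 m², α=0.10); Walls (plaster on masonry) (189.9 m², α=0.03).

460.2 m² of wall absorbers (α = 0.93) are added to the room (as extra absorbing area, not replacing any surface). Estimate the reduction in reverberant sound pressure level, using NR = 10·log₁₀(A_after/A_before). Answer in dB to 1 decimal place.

4.0 dB

Equivalent absorption area: A_before = 377.4·0.63 + 17.5·0.01 + 4.3·0.02 + 377.4·0.10 + 189.9·0.03 = 281.460 m².
Added absorption = 460.2 × 0.93 = 427.986 sabins.
A_after = 281.460 + 427.986 = 709.446 sabins.
NR = 10·log₁₀(709.446/281.460) = 4.0 dB.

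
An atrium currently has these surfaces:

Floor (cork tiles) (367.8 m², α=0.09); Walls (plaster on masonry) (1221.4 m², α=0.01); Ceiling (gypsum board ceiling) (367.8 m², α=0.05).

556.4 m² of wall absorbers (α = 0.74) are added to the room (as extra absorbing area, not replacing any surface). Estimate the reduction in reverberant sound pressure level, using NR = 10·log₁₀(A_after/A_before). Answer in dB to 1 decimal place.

8.7 dB

Total absorption A_before = 367.8×0.09 + 1221.4×0.01 + 367.8×0.05
  = 33.102 + 12.214 + 18.390 = 63.706 m² sabins.
Treatment contributes 556.4·0.74 = 411.736 sabins.
New total A_after = 475.442 sabins.
NR = 10·log₁₀(475.442/63.706) = 8.7 dB.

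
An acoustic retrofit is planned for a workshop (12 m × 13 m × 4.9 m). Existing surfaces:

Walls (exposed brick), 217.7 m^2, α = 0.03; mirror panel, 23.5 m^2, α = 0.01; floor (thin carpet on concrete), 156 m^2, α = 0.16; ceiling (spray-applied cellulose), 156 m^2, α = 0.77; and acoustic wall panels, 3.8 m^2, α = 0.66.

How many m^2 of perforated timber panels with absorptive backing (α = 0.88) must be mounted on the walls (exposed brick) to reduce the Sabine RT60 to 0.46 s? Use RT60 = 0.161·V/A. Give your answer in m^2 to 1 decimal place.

133.2

A₁ = Σ Sᵢαᵢ = 217.7·0.03 + 23.5·0.01 + 156·0.16 + 156·0.77 + 3.8·0.66 = 154.354 sabins.
V = 764.4 m³. Target absorption A₂ = 0.161 × 764.4 / 0.46 = 267.540 sabins.
ΔA needed = 267.540 − 154.354 = 113.186 sabins.
Each m^2 of panel replacing the walls (exposed brick) adds (0.88 − 0.03) = 0.85 sabins.
Panel area = 113.186 / 0.85 = 133.2 m^2.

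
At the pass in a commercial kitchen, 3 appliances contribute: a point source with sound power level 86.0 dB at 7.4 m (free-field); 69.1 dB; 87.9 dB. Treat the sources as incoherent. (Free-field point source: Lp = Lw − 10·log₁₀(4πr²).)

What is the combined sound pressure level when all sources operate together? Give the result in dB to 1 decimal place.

88.0 dB

Source at 7.4 m: Lp = 86.0 − 10·log₁₀(4π·7.4²) = 86.0 − 10·log₁₀(688.134) = 57.6 dB.
Converting to relative power and adding: 10^(57.6/10) + 10^(69.1/10) + 10^(87.9/10) = 6.253e+08.
L_total = 10·log₁₀(6.253e+08) = 88.0 dB.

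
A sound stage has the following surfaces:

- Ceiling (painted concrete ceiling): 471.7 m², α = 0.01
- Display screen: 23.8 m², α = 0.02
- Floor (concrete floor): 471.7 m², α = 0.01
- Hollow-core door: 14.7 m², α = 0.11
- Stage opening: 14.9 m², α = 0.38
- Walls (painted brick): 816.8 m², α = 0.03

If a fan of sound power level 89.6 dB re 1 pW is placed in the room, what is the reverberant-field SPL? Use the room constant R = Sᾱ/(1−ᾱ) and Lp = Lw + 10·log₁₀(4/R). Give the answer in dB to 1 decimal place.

79.3 dB

Σ(Sᵢαᵢ) = 471.7·0.01 + 23.8·0.02 + 471.7·0.01 + 14.7·0.11 + 14.9·0.38 + 816.8·0.03 = 41.693; total area S = 1813.6 m².
ᾱ = 0.0230, so room constant R = A/(1−ᾱ) = 42.675 m².
Lp = 89.6 + 10·log₁₀(4/42.675) = 89.6 + (-10.28) = 79.3 dB.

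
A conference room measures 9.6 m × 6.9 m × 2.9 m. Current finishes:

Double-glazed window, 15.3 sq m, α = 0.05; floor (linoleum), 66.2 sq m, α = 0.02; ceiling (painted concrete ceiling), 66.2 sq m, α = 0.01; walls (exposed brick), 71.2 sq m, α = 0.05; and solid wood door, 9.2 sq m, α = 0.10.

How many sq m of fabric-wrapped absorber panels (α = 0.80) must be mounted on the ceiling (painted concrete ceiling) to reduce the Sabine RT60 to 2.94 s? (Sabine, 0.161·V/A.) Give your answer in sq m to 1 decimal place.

Equivalent absorption area: A₁ = 15.3·0.05 + 66.2·0.02 + 66.2·0.01 + 71.2·0.05 + 9.2·0.10 = 7.231 sq m.
Required A₂ = 0.161·192.096/2.94 = 10.520 sabins.
Absorption to add: 10.520 − 7.231 = 3.289 sabins.
Net gain per sq m: Δα = 0.80 − 0.01 = 0.79.
Area = ΔA/Δα = 3.289/0.79 = 4.2 sq m.

4.2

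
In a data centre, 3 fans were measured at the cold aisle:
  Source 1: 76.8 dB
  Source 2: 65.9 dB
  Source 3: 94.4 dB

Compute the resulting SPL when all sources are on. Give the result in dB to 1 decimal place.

94.5 dB

Σ 10^(Lᵢ/10) = 2.806e+09.
Combined level = 10 log₁₀(2.806e+09) = 94.5 dB.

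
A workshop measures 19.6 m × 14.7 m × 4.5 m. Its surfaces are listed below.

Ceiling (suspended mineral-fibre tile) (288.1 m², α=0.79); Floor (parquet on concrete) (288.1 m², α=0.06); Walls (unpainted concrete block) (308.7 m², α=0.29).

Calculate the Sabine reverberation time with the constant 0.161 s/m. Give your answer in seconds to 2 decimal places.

0.62 s

Equivalent absorption area: A = 288.1·0.79 + 288.1·0.06 + 308.7·0.29 = 334.408 m².
Room volume: 1296.54 m³.
Sabine: RT60 = 0.161 × 1296.54 / 334.408 = 0.62 s.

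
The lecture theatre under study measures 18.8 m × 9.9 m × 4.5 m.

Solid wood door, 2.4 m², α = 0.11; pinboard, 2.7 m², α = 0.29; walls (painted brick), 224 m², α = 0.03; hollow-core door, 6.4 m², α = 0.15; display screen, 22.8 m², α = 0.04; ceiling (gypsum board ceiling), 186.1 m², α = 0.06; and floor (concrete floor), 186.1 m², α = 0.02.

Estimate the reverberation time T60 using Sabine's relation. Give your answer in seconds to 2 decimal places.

A = Σ Sᵢαᵢ = 2.4×0.11 + 2.7×0.29 + 224×0.03 + 6.4×0.15 + 22.8×0.04 + 186.1×0.06 + 186.1×0.02 = 24.527 sabins.
V = 18.8·9.9·4.5 = 837.54 m³.
Sabine: RT60 = 0.161 × 837.54 / 24.527 = 5.50 s.

5.50 sec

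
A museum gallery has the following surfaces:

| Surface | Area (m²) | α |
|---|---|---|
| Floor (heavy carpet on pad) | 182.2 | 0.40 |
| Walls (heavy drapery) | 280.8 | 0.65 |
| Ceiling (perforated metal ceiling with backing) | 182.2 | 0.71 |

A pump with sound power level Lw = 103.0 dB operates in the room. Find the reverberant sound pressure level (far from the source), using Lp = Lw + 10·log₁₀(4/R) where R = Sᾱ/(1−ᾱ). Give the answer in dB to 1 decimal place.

A = 384.762 sabins; S = 645.2 m².
ᾱ = 0.5963, so room constant R = A/(1−ᾱ) = 953.089 m².
Lp = 103.0 + 10·log₁₀(4/953.089) = 103.0 + (-23.77) = 79.2 dB.

79.2 dB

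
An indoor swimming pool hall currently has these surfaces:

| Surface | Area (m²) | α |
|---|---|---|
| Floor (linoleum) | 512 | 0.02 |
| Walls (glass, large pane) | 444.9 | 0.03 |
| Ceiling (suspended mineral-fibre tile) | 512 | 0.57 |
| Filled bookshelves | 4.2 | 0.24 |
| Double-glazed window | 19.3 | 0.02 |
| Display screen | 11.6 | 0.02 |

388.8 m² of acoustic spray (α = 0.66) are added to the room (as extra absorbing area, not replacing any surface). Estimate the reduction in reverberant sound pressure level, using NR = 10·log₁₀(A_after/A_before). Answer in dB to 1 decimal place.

2.6 dB

Equivalent absorption area: A_before = 512·0.02 + 444.9·0.03 + 512·0.57 + 4.2·0.24 + 19.3·0.02 + 11.6·0.02 = 317.053 m².
Treatment contributes 388.8·0.66 = 256.608 sabins.
New total A_after = 573.661 sabins.
Reduction = 10 log₁₀(A_after/A_before) = 10 log₁₀(1.8094) = 2.6 dB.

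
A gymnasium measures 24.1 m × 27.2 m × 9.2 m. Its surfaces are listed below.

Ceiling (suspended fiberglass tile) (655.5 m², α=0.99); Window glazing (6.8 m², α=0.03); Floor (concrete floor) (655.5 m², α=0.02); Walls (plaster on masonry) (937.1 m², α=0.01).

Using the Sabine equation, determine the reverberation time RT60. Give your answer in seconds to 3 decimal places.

A = Σ Sᵢαᵢ = 655.5×0.99 + 6.8×0.03 + 655.5×0.02 + 937.1×0.01 = 671.630 sabins.
Room volume: 6030.784 m³.
T = 0.161 V/A = 0.161·6030.784/671.630 = 1.446 s.

1.446 seconds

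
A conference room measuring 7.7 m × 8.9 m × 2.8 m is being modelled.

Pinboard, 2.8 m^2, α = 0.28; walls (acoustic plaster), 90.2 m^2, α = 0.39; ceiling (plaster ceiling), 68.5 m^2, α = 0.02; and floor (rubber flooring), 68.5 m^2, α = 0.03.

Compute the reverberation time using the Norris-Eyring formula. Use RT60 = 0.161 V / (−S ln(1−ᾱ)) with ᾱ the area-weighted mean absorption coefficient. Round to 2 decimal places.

0.72 s

Total surface area S = 2.8 + 90.2 + 68.5 + 68.5 = 230.0 m^2.
Absorption A = 2.8×0.28 + 90.2×0.39 + 68.5×0.02 + 68.5×0.03 = 39.387 sabins.
ᾱ = 39.387 / 230.0 = 0.1712.
Eyring denominator: −S ln(1−ᾱ) = 43.189.
V = 7.7 × 8.9 × 2.8 = 191.884 m³.
RT60 = 0.161 × 191.884 / 43.189 = 0.72 s.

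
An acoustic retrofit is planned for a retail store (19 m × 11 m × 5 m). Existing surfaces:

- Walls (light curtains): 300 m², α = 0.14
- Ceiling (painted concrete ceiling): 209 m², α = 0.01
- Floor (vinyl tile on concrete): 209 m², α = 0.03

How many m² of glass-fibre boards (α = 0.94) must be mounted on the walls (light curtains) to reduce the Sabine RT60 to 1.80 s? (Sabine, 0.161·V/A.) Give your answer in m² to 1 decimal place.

53.9

A₁ = Σ Sᵢαᵢ = 300*0.14 + 209*0.01 + 209*0.03 = 50.360 sabins.
V = 1045 m³. Target absorption A₂ = 0.161 × 1045 / 1.80 = 93.469 sabins.
Absorption to add: 93.469 − 50.360 = 43.109 sabins.
Each m² of panel replacing the walls (light curtains) adds (0.94 − 0.14) = 0.80 sabins.
Area = ΔA/Δα = 43.109/0.80 = 53.9 m².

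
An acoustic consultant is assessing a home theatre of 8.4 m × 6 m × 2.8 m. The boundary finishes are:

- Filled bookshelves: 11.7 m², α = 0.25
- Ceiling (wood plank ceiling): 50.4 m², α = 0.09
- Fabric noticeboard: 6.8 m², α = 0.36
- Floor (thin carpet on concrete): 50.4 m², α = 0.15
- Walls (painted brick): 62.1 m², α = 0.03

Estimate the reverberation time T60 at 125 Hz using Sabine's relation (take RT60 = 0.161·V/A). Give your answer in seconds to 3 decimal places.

1.175 seconds

Summing Sᵢαᵢ: 2.925 + 4.536 + 2.448 + 7.560 + 1.863 → A = 19.332 sabins.
Volume V = 8.4 × 6 × 2.8 = 141.12 m³.
T = 0.161 V/A = 0.161·141.12/19.332 = 1.175 s.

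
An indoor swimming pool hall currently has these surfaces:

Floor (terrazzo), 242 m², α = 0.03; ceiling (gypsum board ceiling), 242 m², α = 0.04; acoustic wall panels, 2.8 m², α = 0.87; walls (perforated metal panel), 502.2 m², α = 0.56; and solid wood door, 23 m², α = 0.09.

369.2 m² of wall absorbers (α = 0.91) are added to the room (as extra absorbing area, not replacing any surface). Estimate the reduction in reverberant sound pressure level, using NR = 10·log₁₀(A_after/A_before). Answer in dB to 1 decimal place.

Equivalent absorption area: A_before = 242·0.03 + 242·0.04 + 2.8·0.87 + 502.2·0.56 + 23·0.09 = 302.678 m².
Added absorption = 369.2 × 0.91 = 335.972 sabins.
A_after = 302.678 + 335.972 = 638.650 sabins.
NR = 10·log₁₀(638.650/302.678) = 3.2 dB.

3.2 dB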